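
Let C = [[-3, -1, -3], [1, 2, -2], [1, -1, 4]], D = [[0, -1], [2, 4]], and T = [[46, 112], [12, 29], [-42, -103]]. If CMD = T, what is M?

Isolating M: multiply by C⁻¹ from the left and D⁻¹ from the right, so M = C⁻¹TD⁻¹.
C has determinant -3; C⁻¹ = [[-2, -7/3, -8/3], [2, 3, 3], [1, 4/3, 5/3]].
det D = 2, so D⁻¹ = [[2, 1/2], [-1, 0]].
C⁻¹T = [[-8, -17], [2, 2], [-8, -21]].
M = (C⁻¹T)D⁻¹ = [[1, -4], [2, 1], [5, -4]].

M = [[1, -4], [2, 1], [5, -4]]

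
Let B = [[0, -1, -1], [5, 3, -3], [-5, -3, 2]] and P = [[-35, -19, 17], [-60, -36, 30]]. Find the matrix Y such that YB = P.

Y = [[-2, -1, 6], [0, -6, 6]]

Since B sits to the right of Y, Y = PB⁻¹.
det B = -5; the adjugate gives B⁻¹ = [[3/5, -1, -6/5], [-1, 1, 1], [0, -1, -1]].
Y = PB⁻¹ = [[-35, -19, 17], [-60, -36, 30]] · [[3/5, -1, -6/5], [-1, 1, 1], [0, -1, -1]] = [[-2, -1, 6], [0, -6, 6]].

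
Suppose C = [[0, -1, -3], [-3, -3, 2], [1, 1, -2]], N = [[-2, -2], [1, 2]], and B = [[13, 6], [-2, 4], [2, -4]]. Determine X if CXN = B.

Isolating X: multiply by C⁻¹ from the left and N⁻¹ from the right, so X = C⁻¹BN⁻¹.
C has determinant 4; C⁻¹ = [[1, -5/4, -11/4], [-1, 3/4, 9/4], [0, -1/4, -3/4]].
N has determinant -2; N⁻¹ = [[-1, -1], [1/2, 1]].
C⁻¹B = [[10, 12], [-10, -12], [-1, 2]].
X = (C⁻¹B)N⁻¹ = [[-4, 2], [4, -2], [2, 3]].

X = [[-4, 2], [4, -2], [2, 3]]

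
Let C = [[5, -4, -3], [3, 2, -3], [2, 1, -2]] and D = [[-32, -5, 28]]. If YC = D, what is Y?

Y = [[-2, -4, -5]]

Right-multiplying both sides by C⁻¹ gives Y = DC⁻¹.
C has determinant -2; C⁻¹ = [[1/2, 11/2, -9], [0, 2, -3], [1/2, 13/2, -11]].
Y = DC⁻¹ = [[-32, -5, 28]] · [[1/2, 11/2, -9], [0, 2, -3], [1/2, 13/2, -11]] = [[-2, -4, -5]].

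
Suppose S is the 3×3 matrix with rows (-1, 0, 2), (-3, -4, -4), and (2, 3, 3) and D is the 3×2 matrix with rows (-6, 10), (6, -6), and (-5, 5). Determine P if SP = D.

P = [[2, -2], [-1, -1], [-2, 4]]

Left-multiplying both sides by S⁻¹ gives P = S⁻¹D.
det S = -2; the adjugate gives S⁻¹ = [[0, -3, -4], [-1/2, 7/2, 5], [1/2, -3/2, -2]].
P = S⁻¹D = [[0, -3, -4], [-1/2, 7/2, 5], [1/2, -3/2, -2]] · [[-6, 10], [6, -6], [-5, 5]] = [[2, -2], [-1, -1], [-2, 4]].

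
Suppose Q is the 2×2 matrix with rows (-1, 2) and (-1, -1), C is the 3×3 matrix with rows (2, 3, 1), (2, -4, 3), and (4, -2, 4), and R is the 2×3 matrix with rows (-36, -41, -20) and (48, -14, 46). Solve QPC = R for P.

P = Q⁻¹RC⁻¹ (apply Q⁻¹ on the left and C⁻¹ on the right).
det Q = 3, so Q⁻¹ = [[-1/3, -2/3], [1/3, -1/3]].
C has determinant 4; C⁻¹ = [[-5/2, -7/2, 13/4], [1, 1, -1], [3, 4, -7/2]].
Q⁻¹R = [[-20, 23, -24], [-28, -9, -22]].
P = (Q⁻¹R)C⁻¹ = [[1, -3, -4], [-5, 1, -5]].

P = [[1, -3, -4], [-5, 1, -5]]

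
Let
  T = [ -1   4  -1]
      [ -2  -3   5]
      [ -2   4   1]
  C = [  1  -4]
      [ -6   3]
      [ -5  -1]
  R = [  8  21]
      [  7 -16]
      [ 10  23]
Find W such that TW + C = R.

W = [[-2, -3], [2, 5], [3, -2]]

TW = R − C = [[7, 25], [13, -19], [15, 24]].
Left-multiplying both sides by T⁻¹ gives W = T⁻¹(R − C).
det T = 5, so T⁻¹ = [[-23/5, -8/5, 17/5], [-8/5, -3/5, 7/5], [-14/5, -4/5, 11/5]].
W = T⁻¹(R − C) = [[-2, -3], [2, 5], [3, -2]].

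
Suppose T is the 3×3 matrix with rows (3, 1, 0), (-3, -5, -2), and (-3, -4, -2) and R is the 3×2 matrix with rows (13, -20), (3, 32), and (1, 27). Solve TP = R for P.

P = [[5, -5], [-2, -5], [-4, 4]]

Since T multiplies P on the left, P = T⁻¹R.
det T = 6; the adjugate gives T⁻¹ = [[1/3, 1/3, -1/3], [0, -1, 1], [-1/2, 3/2, -2]].
P = T⁻¹R = [[1/3, 1/3, -1/3], [0, -1, 1], [-1/2, 3/2, -2]] · [[13, -20], [3, 32], [1, 27]] = [[5, -5], [-2, -5], [-4, 4]].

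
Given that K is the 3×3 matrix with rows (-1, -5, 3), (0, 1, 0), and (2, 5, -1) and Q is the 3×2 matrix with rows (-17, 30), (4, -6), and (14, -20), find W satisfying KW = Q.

Left-multiplying both sides by K⁻¹ gives W = K⁻¹Q.
det K = -5; the adjugate gives K⁻¹ = [[1/5, -2, 3/5], [0, 1, 0], [2/5, 1, 1/5]].
W = K⁻¹Q = [[1/5, -2, 3/5], [0, 1, 0], [2/5, 1, 1/5]] · [[-17, 30], [4, -6], [14, -20]] = [[-3, 6], [4, -6], [0, 2]].

W = [[-3, 6], [4, -6], [0, 2]]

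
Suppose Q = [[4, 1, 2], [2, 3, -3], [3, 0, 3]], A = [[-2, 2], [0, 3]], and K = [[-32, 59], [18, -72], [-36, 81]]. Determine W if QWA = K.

W = [[3, 0], [-2, -1], [3, 5]]

Isolating W: multiply by Q⁻¹ from the left and A⁻¹ from the right, so W = Q⁻¹KA⁻¹.
det Q = 3; the adjugate gives Q⁻¹ = [[3, -1, -3], [-5, 2, 16/3], [-3, 1, 10/3]].
det A = -6; the adjugate gives A⁻¹ = [[-1/2, 1/3], [0, 1/3]].
Q⁻¹K = [[-6, 6], [4, -7], [-6, 21]].
W = (Q⁻¹K)A⁻¹ = [[3, 0], [-2, -1], [3, 5]].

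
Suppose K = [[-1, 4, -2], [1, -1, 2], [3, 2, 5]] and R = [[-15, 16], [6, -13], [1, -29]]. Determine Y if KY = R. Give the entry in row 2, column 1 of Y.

Since K multiplies Y on the left, Y = K⁻¹R.
K has determinant 3; K⁻¹ = [[-3, -8, 2], [1/3, 1/3, 0], [5/3, 14/3, -1]].
Y = K⁻¹R = [[-3, -8, 2], [1/3, 1/3, 0], [5/3, 14/3, -1]] · [[-15, 16], [6, -13], [1, -29]] = [[-1, -2], [-3, 1], [2, -5]].

-3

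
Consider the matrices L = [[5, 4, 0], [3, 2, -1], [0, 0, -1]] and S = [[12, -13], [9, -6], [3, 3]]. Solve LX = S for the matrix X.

L is on the left of X, so left-multiply by L⁻¹: X = L⁻¹S.
L has determinant 2; L⁻¹ = [[-1, 2, -2], [3/2, -5/2, 5/2], [0, 0, -1]].
X = L⁻¹S = [[-1, 2, -2], [3/2, -5/2, 5/2], [0, 0, -1]] · [[12, -13], [9, -6], [3, 3]] = [[0, -5], [3, 3], [-3, -3]].

X = [[0, -5], [3, 3], [-3, -3]]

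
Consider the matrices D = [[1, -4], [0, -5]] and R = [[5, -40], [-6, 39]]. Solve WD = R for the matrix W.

W = [[5, 4], [-6, -3]]

Right-multiplying both sides by D⁻¹ gives W = RD⁻¹.
det D = -5; the adjugate gives D⁻¹ = [[1, -4/5], [0, -1/5]].
W = RD⁻¹ = [[5, -40], [-6, 39]] · [[1, -4/5], [0, -1/5]] = [[5, 4], [-6, -3]].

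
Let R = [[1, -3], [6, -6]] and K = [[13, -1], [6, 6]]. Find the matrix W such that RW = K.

Since R multiplies W on the left, W = R⁻¹K.
det R = 12, so R⁻¹ = [[-1/2, 1/4], [-1/2, 1/12]].
W = R⁻¹K = [[-1/2, 1/4], [-1/2, 1/12]] · [[13, -1], [6, 6]] = [[-5, 2], [-6, 1]].

W = [[-5, 2], [-6, 1]]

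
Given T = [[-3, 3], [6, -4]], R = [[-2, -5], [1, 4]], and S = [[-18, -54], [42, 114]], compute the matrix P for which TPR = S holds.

P = [[-5, -1], [-3, -3]]

Isolating P: multiply by T⁻¹ from the left and R⁻¹ from the right, so P = T⁻¹SR⁻¹.
T has determinant -6; T⁻¹ = [[2/3, 1/2], [1, 1/2]].
det R = -3; the adjugate gives R⁻¹ = [[-4/3, -5/3], [1/3, 2/3]].
T⁻¹S = [[9, 21], [3, 3]].
P = (T⁻¹S)R⁻¹ = [[-5, -1], [-3, -3]].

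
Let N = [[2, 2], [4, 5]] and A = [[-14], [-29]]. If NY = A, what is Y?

Y = [[-6], [-1]]

N is on the left of Y, so left-multiply by N⁻¹: Y = N⁻¹A.
det N = 2; the adjugate gives N⁻¹ = [[5/2, -1], [-2, 1]].
Y = N⁻¹A = [[5/2, -1], [-2, 1]] · [[-14], [-29]] = [[-6], [-1]].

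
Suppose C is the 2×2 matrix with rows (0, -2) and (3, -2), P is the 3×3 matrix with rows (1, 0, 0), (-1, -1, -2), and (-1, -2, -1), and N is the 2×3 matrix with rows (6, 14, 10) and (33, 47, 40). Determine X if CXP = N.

Left-multiply by C⁻¹ and right-multiply by P⁻¹: X = C⁻¹NP⁻¹.
det C = 6, so C⁻¹ = [[-1/3, 1/3], [-1/2, 0]].
det P = -3, so P⁻¹ = [[1, 0, 0], [-1/3, 1/3, -2/3], [-1/3, -2/3, 1/3]].
C⁻¹N = [[9, 11, 10], [-3, -7, -5]].
X = (C⁻¹N)P⁻¹ = [[2, -3, -4], [1, 1, 3]].

X = [[2, -3, -4], [1, 1, 3]]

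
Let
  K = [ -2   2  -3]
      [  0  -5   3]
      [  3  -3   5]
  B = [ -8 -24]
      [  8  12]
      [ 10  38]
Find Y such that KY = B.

Y = [[6, 6], [-4, 0], [-4, 4]]

Left-multiplying both sides by K⁻¹ gives Y = K⁻¹B.
det K = 5; the adjugate gives K⁻¹ = [[-16/5, -1/5, -9/5], [9/5, -1/5, 6/5], [3, 0, 2]].
Y = K⁻¹B = [[-16/5, -1/5, -9/5], [9/5, -1/5, 6/5], [3, 0, 2]] · [[-8, -24], [8, 12], [10, 38]] = [[6, 6], [-4, 0], [-4, 4]].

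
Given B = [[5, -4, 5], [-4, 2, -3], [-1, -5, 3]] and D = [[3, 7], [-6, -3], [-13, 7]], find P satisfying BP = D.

Left-multiplying both sides by B⁻¹ gives P = B⁻¹D.
det B = 5, so B⁻¹ = [[-9/5, -13/5, 2/5], [3, 4, -1], [22/5, 29/5, -6/5]].
P = B⁻¹D = [[-9/5, -13/5, 2/5], [3, 4, -1], [22/5, 29/5, -6/5]] · [[3, 7], [-6, -3], [-13, 7]] = [[5, -2], [-2, 2], [-6, 5]].

P = [[5, -2], [-2, 2], [-6, 5]]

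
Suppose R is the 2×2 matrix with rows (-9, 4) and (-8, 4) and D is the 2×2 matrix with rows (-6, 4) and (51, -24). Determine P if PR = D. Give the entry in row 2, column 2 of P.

R is on the right of P, so right-multiply by R⁻¹: P = DR⁻¹.
det R = -4; the adjugate gives R⁻¹ = [[-1, 1], [-2, 9/4]].
P = DR⁻¹ = [[-6, 4], [51, -24]] · [[-1, 1], [-2, 9/4]] = [[-2, 3], [-3, -3]].

-3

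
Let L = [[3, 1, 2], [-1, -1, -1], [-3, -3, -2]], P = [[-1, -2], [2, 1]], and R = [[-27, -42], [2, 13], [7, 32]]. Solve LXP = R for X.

X = [[3, -5], [0, 5], [5, 3]]

Left-multiply by L⁻¹ and right-multiply by P⁻¹: X = L⁻¹RP⁻¹.
det L = -2; the adjugate gives L⁻¹ = [[1/2, 2, -1/2], [-1/2, 0, -1/2], [0, -3, 1]].
det P = 3, so P⁻¹ = [[1/3, 2/3], [-2/3, -1/3]].
L⁻¹R = [[-13, -11], [10, 5], [1, -7]].
X = (L⁻¹R)P⁻¹ = [[3, -5], [0, 5], [5, 3]].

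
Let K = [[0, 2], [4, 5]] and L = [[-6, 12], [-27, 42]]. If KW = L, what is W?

Since K multiplies W on the left, W = K⁻¹L.
det K = -8; the adjugate gives K⁻¹ = [[-5/8, 1/4], [1/2, 0]].
W = K⁻¹L = [[-5/8, 1/4], [1/2, 0]] · [[-6, 12], [-27, 42]] = [[-3, 3], [-3, 6]].

W = [[-3, 3], [-3, 6]]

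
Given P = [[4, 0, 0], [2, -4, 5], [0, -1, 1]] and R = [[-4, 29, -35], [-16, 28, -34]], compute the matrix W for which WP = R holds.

W = [[2, -6, -5], [-1, -6, -4]]

Since P sits to the right of W, W = RP⁻¹.
det P = 4; the adjugate gives P⁻¹ = [[1/4, 0, 0], [-1/2, 1, -5], [-1/2, 1, -4]].
W = RP⁻¹ = [[-4, 29, -35], [-16, 28, -34]] · [[1/4, 0, 0], [-1/2, 1, -5], [-1/2, 1, -4]] = [[2, -6, -5], [-1, -6, -4]].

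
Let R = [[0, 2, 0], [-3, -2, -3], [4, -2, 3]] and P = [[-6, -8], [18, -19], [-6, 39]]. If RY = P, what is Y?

Y = [[0, 4], [-3, -4], [-4, 5]]

Since R multiplies Y on the left, Y = R⁻¹P.
det R = -6, so R⁻¹ = [[2, 1, 1], [1/2, 0, 0], [-7/3, -4/3, -1]].
Y = R⁻¹P = [[2, 1, 1], [1/2, 0, 0], [-7/3, -4/3, -1]] · [[-6, -8], [18, -19], [-6, 39]] = [[0, 4], [-3, -4], [-4, 5]].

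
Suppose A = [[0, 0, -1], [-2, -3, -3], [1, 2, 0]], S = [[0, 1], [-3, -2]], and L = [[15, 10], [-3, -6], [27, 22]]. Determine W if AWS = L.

W = [[-4, -5], [4, -2], [0, 5]]

Left-multiply by A⁻¹ and right-multiply by S⁻¹: W = A⁻¹LS⁻¹.
det A = 1; the adjugate gives A⁻¹ = [[6, -2, -3], [-3, 1, 2], [-1, 0, 0]].
det S = 3; the adjugate gives S⁻¹ = [[-2/3, -1/3], [1, 0]].
A⁻¹L = [[15, 6], [6, 8], [-15, -10]].
W = (A⁻¹L)S⁻¹ = [[-4, -5], [4, -2], [0, 5]].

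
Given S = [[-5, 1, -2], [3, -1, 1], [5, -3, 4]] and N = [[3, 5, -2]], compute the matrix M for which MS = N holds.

M = [[-5, -4, -2]]

Since S sits to the right of M, M = NS⁻¹.
det S = 6; the adjugate gives S⁻¹ = [[-1/6, 1/3, -1/6], [-7/6, -5/3, -1/6], [-2/3, -5/3, 1/3]].
M = NS⁻¹ = [[3, 5, -2]] · [[-1/6, 1/3, -1/6], [-7/6, -5/3, -1/6], [-2/3, -5/3, 1/3]] = [[-5, -4, -2]].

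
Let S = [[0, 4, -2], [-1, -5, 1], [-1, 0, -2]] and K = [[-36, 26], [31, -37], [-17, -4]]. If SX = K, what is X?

X = [[5, 6], [-6, 6], [6, -1]]

S is on the left of X, so left-multiply by S⁻¹: X = S⁻¹K.
S has determinant -2; S⁻¹ = [[-5, -4, 3], [3/2, 1, -1], [5/2, 2, -2]].
X = S⁻¹K = [[-5, -4, 3], [3/2, 1, -1], [5/2, 2, -2]] · [[-36, 26], [31, -37], [-17, -4]] = [[5, 6], [-6, 6], [6, -1]].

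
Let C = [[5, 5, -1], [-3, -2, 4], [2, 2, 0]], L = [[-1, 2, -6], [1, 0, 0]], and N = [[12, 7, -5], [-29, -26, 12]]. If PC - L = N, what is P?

P = [[3, -2, -5], [-4, 2, -1]]

PC = N + L = [[11, 9, -11], [-28, -26, 12]].
Since C sits to the right of P, P = (N + L)C⁻¹.
det C = 2, so C⁻¹ = [[-4, -1, 9], [4, 1, -17/2], [-1, 0, 5/2]].
P = (N + L)C⁻¹ = [[3, -2, -5], [-4, 2, -1]].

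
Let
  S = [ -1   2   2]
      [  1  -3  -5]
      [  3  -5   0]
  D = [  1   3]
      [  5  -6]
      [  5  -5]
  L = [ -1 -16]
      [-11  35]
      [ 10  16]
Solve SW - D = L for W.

SW = L + D = [[0, -13], [-6, 29], [15, 11]].
Left-multiplying both sides by S⁻¹ gives W = S⁻¹(L + D).
det S = 3; the adjugate gives S⁻¹ = [[-25/3, -10/3, -4/3], [-5, -2, -1], [4/3, 1/3, 1/3]].
W = S⁻¹(L + D) = [[0, -3], [-3, -4], [3, -4]].

W = [[0, -3], [-3, -4], [3, -4]]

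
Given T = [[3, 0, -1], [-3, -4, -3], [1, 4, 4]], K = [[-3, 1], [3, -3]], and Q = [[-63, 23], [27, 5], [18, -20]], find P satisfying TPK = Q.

P = T⁻¹QK⁻¹ (apply T⁻¹ on the left and K⁻¹ on the right).
det T = -4, so T⁻¹ = [[1, 1, 1], [-9/4, -13/4, -3], [2, 3, 3]].
K has determinant 6; K⁻¹ = [[-1/2, -1/6], [-1/2, -1/2]].
T⁻¹Q = [[-18, 8], [0, -8], [9, 1]].
P = (T⁻¹Q)K⁻¹ = [[5, -1], [4, 4], [-5, -2]].

P = [[5, -1], [4, 4], [-5, -2]]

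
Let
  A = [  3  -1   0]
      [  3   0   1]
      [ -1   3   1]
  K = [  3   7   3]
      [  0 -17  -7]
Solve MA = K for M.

M = [[2, 0, 3], [-1, -1, -6]]

Since A sits to the right of M, M = KA⁻¹.
det A = -5; the adjugate gives A⁻¹ = [[3/5, -1/5, 1/5], [4/5, -3/5, 3/5], [-9/5, 8/5, -3/5]].
M = KA⁻¹ = [[3, 7, 3], [0, -17, -7]] · [[3/5, -1/5, 1/5], [4/5, -3/5, 3/5], [-9/5, 8/5, -3/5]] = [[2, 0, 3], [-1, -1, -6]].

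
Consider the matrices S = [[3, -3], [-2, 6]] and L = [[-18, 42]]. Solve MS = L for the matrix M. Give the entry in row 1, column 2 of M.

Right-multiplying both sides by S⁻¹ gives M = LS⁻¹.
S has determinant 12; S⁻¹ = [[1/2, 1/4], [1/6, 1/4]].
M = LS⁻¹ = [[-18, 42]] · [[1/2, 1/4], [1/6, 1/4]] = [[-2, 6]].

6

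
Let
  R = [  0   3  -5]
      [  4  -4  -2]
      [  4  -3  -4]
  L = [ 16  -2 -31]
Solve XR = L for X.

Since R sits to the right of X, X = LR⁻¹.
det R = 4; the adjugate gives R⁻¹ = [[5/2, 27/4, -13/2], [2, 5, -5], [1, 3, -3]].
X = LR⁻¹ = [[16, -2, -31]] · [[5/2, 27/4, -13/2], [2, 5, -5], [1, 3, -3]] = [[5, 5, -1]].

X = [[5, 5, -1]]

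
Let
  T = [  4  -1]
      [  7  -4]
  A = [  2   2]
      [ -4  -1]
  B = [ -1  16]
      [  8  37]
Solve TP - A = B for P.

TP = B + A = [[1, 18], [4, 36]].
Left-multiplying both sides by T⁻¹ gives P = T⁻¹(B + A).
det T = -9, so T⁻¹ = [[4/9, -1/9], [7/9, -4/9]].
P = T⁻¹(B + A) = [[0, 4], [-1, -2]].

P = [[0, 4], [-1, -2]]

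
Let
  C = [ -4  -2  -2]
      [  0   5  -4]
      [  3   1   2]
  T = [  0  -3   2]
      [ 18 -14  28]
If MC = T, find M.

M = [[-3, -1, -4], [0, -4, 6]]

Right-multiplying both sides by C⁻¹ gives M = TC⁻¹.
C has determinant -2; C⁻¹ = [[-7, -1, -9], [6, 1, 8], [15/2, 1, 10]].
M = TC⁻¹ = [[0, -3, 2], [18, -14, 28]] · [[-7, -1, -9], [6, 1, 8], [15/2, 1, 10]] = [[-3, -1, -4], [0, -4, 6]].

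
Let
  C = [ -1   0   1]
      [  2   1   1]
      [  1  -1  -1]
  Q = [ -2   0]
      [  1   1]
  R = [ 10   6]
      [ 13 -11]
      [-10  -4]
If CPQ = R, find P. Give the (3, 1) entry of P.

Isolating P: multiply by C⁻¹ from the left and Q⁻¹ from the right, so P = C⁻¹RQ⁻¹.
det C = -3, so C⁻¹ = [[0, 1/3, 1/3], [-1, 0, -1], [1, 1/3, 1/3]].
det Q = -2, so Q⁻¹ = [[-1/2, 0], [1/2, 1]].
C⁻¹R = [[1, -5], [0, -2], [11, 1]].
P = (C⁻¹R)Q⁻¹ = [[-3, -5], [-1, -2], [-5, 1]].

-5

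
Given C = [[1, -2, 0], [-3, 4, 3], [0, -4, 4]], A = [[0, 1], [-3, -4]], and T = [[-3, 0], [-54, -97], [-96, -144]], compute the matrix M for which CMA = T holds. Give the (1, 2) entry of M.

-5

Left-multiply by C⁻¹ and right-multiply by A⁻¹: M = C⁻¹TA⁻¹.
C has determinant 4; C⁻¹ = [[7, 2, -3/2], [3, 1, -3/4], [3, 1, -1/2]].
det A = 3, so A⁻¹ = [[-4/3, -1/3], [1, 0]].
C⁻¹T = [[15, 22], [9, 11], [-15, -25]].
M = (C⁻¹T)A⁻¹ = [[2, -5], [-1, -3], [-5, 5]].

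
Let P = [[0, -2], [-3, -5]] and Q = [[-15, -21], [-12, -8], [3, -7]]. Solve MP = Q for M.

M = [[-2, 5], [-6, 4], [6, -1]]

Right-multiplying both sides by P⁻¹ gives M = QP⁻¹.
P has determinant -6; P⁻¹ = [[5/6, -1/3], [-1/2, 0]].
M = QP⁻¹ = [[-15, -21], [-12, -8], [3, -7]] · [[5/6, -1/3], [-1/2, 0]] = [[-2, 5], [-6, 4], [6, -1]].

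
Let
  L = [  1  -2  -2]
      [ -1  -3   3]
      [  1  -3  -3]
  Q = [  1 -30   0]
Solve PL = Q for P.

P = [[3, 5, 3]]

L is on the right of P, so right-multiply by L⁻¹: P = QL⁻¹.
L has determinant 6; L⁻¹ = [[3, 0, -2], [0, -1/6, -1/6], [1, 1/6, -5/6]].
P = QL⁻¹ = [[1, -30, 0]] · [[3, 0, -2], [0, -1/6, -1/6], [1, 1/6, -5/6]] = [[3, 5, 3]].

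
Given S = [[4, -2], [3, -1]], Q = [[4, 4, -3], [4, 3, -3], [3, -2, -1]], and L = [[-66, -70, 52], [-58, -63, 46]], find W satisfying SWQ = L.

W = [[-5, -2, 1], [-4, -1, 1]]

Left-multiply by S⁻¹ and right-multiply by Q⁻¹: W = S⁻¹LQ⁻¹.
det S = 2, so S⁻¹ = [[-1/2, 1], [-3/2, 2]].
det Q = -5; the adjugate gives Q⁻¹ = [[9/5, -2, 3/5], [1, -1, 0], [17/5, -4, 4/5]].
S⁻¹L = [[-25, -28, 20], [-17, -21, 14]].
W = (S⁻¹L)Q⁻¹ = [[-5, -2, 1], [-4, -1, 1]].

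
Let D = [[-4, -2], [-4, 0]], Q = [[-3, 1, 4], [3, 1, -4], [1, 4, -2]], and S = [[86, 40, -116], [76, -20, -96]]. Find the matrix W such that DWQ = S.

Left-multiply by D⁻¹ and right-multiply by Q⁻¹: W = D⁻¹SQ⁻¹.
det D = -8, so D⁻¹ = [[0, -1/4], [-1/2, 1/2]].
det Q = 4, so Q⁻¹ = [[7/2, 9/2, -2], [1/2, 1/2, 0], [11/4, 13/4, -3/2]].
D⁻¹S = [[-19, 5, 24], [-5, -30, 10]].
W = (D⁻¹S)Q⁻¹ = [[2, -5, 2], [-5, -5, -5]].

W = [[2, -5, 2], [-5, -5, -5]]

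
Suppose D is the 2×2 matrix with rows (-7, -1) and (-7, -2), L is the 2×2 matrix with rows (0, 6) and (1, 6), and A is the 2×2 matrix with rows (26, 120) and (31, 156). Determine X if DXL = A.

X = D⁻¹AL⁻¹ (apply D⁻¹ on the left and L⁻¹ on the right).
D has determinant 7; D⁻¹ = [[-2/7, 1/7], [1, -1]].
det L = -6; the adjugate gives L⁻¹ = [[-1, 1], [1/6, 0]].
D⁻¹A = [[-3, -12], [-5, -36]].
X = (D⁻¹A)L⁻¹ = [[1, -3], [-1, -5]].

X = [[1, -3], [-1, -5]]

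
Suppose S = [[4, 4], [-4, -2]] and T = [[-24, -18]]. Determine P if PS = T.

Since S sits to the right of P, P = TS⁻¹.
det S = 8; the adjugate gives S⁻¹ = [[-1/4, -1/2], [1/2, 1/2]].
P = TS⁻¹ = [[-24, -18]] · [[-1/4, -1/2], [1/2, 1/2]] = [[-3, 3]].

P = [[-3, 3]]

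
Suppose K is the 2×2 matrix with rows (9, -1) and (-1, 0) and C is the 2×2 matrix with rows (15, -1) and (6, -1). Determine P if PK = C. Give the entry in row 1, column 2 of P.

-6

Since K sits to the right of P, P = CK⁻¹.
det K = -1; the adjugate gives K⁻¹ = [[0, -1], [-1, -9]].
P = CK⁻¹ = [[15, -1], [6, -1]] · [[0, -1], [-1, -9]] = [[1, -6], [1, 3]].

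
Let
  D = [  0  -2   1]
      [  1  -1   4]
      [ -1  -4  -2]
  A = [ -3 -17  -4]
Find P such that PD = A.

Right-multiplying both sides by D⁻¹ gives P = AD⁻¹.
D has determinant -1; D⁻¹ = [[-18, 8, 7], [2, -1, -1], [5, -2, -2]].
P = AD⁻¹ = [[-3, -17, -4]] · [[-18, 8, 7], [2, -1, -1], [5, -2, -2]] = [[0, 1, 4]].

P = [[0, 1, 4]]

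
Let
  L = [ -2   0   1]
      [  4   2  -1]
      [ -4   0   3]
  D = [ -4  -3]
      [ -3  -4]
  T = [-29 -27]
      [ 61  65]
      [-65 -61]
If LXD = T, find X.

X = [[-2, -1], [1, -3], [1, 1]]

Isolating X: multiply by L⁻¹ from the left and D⁻¹ from the right, so X = L⁻¹TD⁻¹.
L has determinant -4; L⁻¹ = [[-3/2, 0, 1/2], [2, 1/2, -1/2], [-2, 0, 1]].
D has determinant 7; D⁻¹ = [[-4/7, 3/7], [3/7, -4/7]].
L⁻¹T = [[11, 10], [5, 9], [-7, -7]].
X = (L⁻¹T)D⁻¹ = [[-2, -1], [1, -3], [1, 1]].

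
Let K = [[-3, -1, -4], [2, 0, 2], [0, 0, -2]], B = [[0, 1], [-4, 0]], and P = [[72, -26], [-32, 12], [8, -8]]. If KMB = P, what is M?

M = K⁻¹PB⁻¹ (apply K⁻¹ on the left and B⁻¹ on the right).
K has determinant -4; K⁻¹ = [[0, 1/2, 1/2], [-1, -3/2, 1/2], [0, 0, -1/2]].
det B = 4, so B⁻¹ = [[0, -1/4], [1, 0]].
K⁻¹P = [[-12, 2], [-20, 4], [-4, 4]].
M = (K⁻¹P)B⁻¹ = [[2, 3], [4, 5], [4, 1]].

M = [[2, 3], [4, 5], [4, 1]]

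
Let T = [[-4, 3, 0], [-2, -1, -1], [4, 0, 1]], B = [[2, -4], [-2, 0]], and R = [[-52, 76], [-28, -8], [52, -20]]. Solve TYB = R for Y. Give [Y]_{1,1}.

Y = T⁻¹RB⁻¹ (apply T⁻¹ on the left and B⁻¹ on the right).
T has determinant -2; T⁻¹ = [[1/2, 3/2, 3/2], [1, 2, 2], [-2, -6, -5]].
det B = -8, so B⁻¹ = [[0, -1/2], [-1/4, -1/4]].
T⁻¹R = [[10, -4], [-4, 20], [12, -4]].
Y = (T⁻¹R)B⁻¹ = [[1, -4], [-5, -3], [1, -5]].

1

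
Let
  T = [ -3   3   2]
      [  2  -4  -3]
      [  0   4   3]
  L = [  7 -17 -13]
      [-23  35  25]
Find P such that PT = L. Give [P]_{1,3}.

0

T is on the right of P, so right-multiply by T⁻¹: P = LT⁻¹.
det T = -2, so T⁻¹ = [[0, 1/2, 1/2], [3, 9/2, 5/2], [-4, -6, -3]].
P = LT⁻¹ = [[7, -17, -13], [-23, 35, 25]] · [[0, 1/2, 1/2], [3, 9/2, 5/2], [-4, -6, -3]] = [[1, 5, 0], [5, -4, 1]].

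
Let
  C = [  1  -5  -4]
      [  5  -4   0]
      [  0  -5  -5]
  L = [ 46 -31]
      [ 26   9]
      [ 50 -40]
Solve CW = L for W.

W = [[2, 5], [-4, 4], [-6, 4]]

Since C multiplies W on the left, W = C⁻¹L.
C has determinant -5; C⁻¹ = [[-4, 1, 16/5], [-5, 1, 4], [5, -1, -21/5]].
W = C⁻¹L = [[-4, 1, 16/5], [-5, 1, 4], [5, -1, -21/5]] · [[46, -31], [26, 9], [50, -40]] = [[2, 5], [-4, 4], [-6, 4]].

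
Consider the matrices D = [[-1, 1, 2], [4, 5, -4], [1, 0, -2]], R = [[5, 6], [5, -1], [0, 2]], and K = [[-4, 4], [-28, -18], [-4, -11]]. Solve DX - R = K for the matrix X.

X = [[0, -3], [-3, 1], [2, 3]]

DX = K + R = [[1, 10], [-23, -19], [-4, -9]].
Since D multiplies X on the left, X = D⁻¹(K + R).
D has determinant 4; D⁻¹ = [[-5/2, 1/2, -7/2], [1, 0, 1], [-5/4, 1/4, -9/4]].
X = D⁻¹(K + R) = [[0, -3], [-3, 1], [2, 3]].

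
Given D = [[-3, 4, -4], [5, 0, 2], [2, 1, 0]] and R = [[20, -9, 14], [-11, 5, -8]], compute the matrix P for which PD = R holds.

P = [[-3, 1, 3], [1, -2, 1]]

D is on the right of P, so right-multiply by D⁻¹: P = RD⁻¹.
det D = 2, so D⁻¹ = [[-1, -2, 4], [2, 4, -7], [5/2, 11/2, -10]].
P = RD⁻¹ = [[20, -9, 14], [-11, 5, -8]] · [[-1, -2, 4], [2, 4, -7], [5/2, 11/2, -10]] = [[-3, 1, 3], [1, -2, 1]].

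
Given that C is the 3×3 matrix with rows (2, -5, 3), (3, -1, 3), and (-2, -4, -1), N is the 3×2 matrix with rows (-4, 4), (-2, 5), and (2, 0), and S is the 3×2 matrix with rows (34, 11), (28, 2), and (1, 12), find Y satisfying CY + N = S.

CY = S − N = [[38, 7], [30, -3], [-1, 12]].
Since C multiplies Y on the left, Y = C⁻¹(S − N).
det C = -1; the adjugate gives C⁻¹ = [[-13, 17, 12], [3, -4, -3], [14, -18, -13]].
Y = C⁻¹(S − N) = [[4, 2], [-3, -3], [5, -4]].

Y = [[4, 2], [-3, -3], [5, -4]]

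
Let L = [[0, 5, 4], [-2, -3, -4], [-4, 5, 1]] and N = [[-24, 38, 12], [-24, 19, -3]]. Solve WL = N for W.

W = [[6, 4, 4], [0, 2, 5]]

Right-multiplying both sides by L⁻¹ gives W = NL⁻¹.
det L = 2; the adjugate gives L⁻¹ = [[17/2, 15/2, -4], [9, 8, -4], [-11, -10, 5]].
W = NL⁻¹ = [[-24, 38, 12], [-24, 19, -3]] · [[17/2, 15/2, -4], [9, 8, -4], [-11, -10, 5]] = [[6, 4, 4], [0, 2, 5]].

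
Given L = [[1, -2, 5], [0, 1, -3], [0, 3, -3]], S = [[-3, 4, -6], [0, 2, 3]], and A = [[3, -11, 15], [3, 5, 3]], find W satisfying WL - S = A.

WL = A + S = [[0, -7, 9], [3, 7, 6]].
Since L sits to the right of W, W = (A + S)L⁻¹.
det L = 6; the adjugate gives L⁻¹ = [[1, 3/2, 1/6], [0, -1/2, 1/2], [0, -1/2, 1/6]].
W = (A + S)L⁻¹ = [[0, -1, -2], [3, -2, 5]].

W = [[0, -1, -2], [3, -2, 5]]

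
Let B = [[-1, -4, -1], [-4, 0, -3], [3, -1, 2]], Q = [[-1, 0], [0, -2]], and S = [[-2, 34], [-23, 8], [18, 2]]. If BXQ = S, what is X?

Left-multiply by B⁻¹ and right-multiply by Q⁻¹: X = B⁻¹SQ⁻¹.
B has determinant 3; B⁻¹ = [[-1, 3, 4], [-1/3, 1/3, 1/3], [4/3, -13/3, -16/3]].
det Q = 2; the adjugate gives Q⁻¹ = [[-1, 0], [0, -1/2]].
B⁻¹S = [[5, -2], [-1, -8], [1, 0]].
X = (B⁻¹S)Q⁻¹ = [[-5, 1], [1, 4], [-1, 0]].

X = [[-5, 1], [1, 4], [-1, 0]]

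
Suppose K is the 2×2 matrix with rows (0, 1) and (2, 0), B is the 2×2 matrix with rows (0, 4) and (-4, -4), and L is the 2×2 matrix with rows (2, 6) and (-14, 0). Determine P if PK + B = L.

PK = L − B = [[2, 2], [-10, 4]].
Since K sits to the right of P, P = (L − B)K⁻¹.
det K = -2, so K⁻¹ = [[0, 1/2], [1, 0]].
P = (L − B)K⁻¹ = [[2, 1], [4, -5]].

P = [[2, 1], [4, -5]]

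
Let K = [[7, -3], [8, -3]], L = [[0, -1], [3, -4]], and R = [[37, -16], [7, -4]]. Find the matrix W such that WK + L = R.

WK = R − L = [[37, -15], [4, 0]].
Since K sits to the right of W, W = (R − L)K⁻¹.
det K = 3, so K⁻¹ = [[-1, 1], [-8/3, 7/3]].
W = (R − L)K⁻¹ = [[3, 2], [-4, 4]].

W = [[3, 2], [-4, 4]]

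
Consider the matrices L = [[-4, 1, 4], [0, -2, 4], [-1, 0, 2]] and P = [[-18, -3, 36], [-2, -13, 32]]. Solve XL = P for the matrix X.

Right-multiplying both sides by L⁻¹ gives X = PL⁻¹.
det L = 4; the adjugate gives L⁻¹ = [[-1, -1/2, 3], [-1, -1, 4], [-1/2, -1/4, 2]].
X = PL⁻¹ = [[-18, -3, 36], [-2, -13, 32]] · [[-1, -1/2, 3], [-1, -1, 4], [-1/2, -1/4, 2]] = [[3, 3, 6], [-1, 6, 6]].

X = [[3, 3, 6], [-1, 6, 6]]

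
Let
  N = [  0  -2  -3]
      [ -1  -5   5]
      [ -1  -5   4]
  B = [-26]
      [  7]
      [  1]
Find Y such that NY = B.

Y = [[3], [4], [6]]

Left-multiplying both sides by N⁻¹ gives Y = N⁻¹B.
det N = 2, so N⁻¹ = [[5/2, 23/2, -25/2], [-1/2, -3/2, 3/2], [0, 1, -1]].
Y = N⁻¹B = [[5/2, 23/2, -25/2], [-1/2, -3/2, 3/2], [0, 1, -1]] · [[-26], [7], [1]] = [[3], [4], [6]].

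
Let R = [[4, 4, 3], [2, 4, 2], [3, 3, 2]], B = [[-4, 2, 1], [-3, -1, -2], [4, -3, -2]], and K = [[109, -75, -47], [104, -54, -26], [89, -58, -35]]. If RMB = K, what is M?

Isolating M: multiply by R⁻¹ from the left and B⁻¹ from the right, so M = R⁻¹KB⁻¹.
det R = -2; the adjugate gives R⁻¹ = [[-1, -1/2, 2], [-1, 1/2, 1], [3, 0, -4]].
det B = 1; the adjugate gives B⁻¹ = [[-4, 1, -3], [-14, 4, -11], [13, -4, 10]].
R⁻¹K = [[17, -14, -10], [32, -10, -1], [-29, 7, -1]].
M = (R⁻¹K)B⁻¹ = [[-2, 1, 3], [-1, -4, 4], [5, 3, 0]].

M = [[-2, 1, 3], [-1, -4, 4], [5, 3, 0]]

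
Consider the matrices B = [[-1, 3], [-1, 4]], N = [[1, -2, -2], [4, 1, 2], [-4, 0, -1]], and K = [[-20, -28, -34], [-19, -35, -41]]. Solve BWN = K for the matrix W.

W = B⁻¹KN⁻¹ (apply B⁻¹ on the left and N⁻¹ on the right).
det B = -1, so B⁻¹ = [[-4, 3], [-1, 1]].
det N = -1, so N⁻¹ = [[1, 2, 2], [4, 9, 10], [-4, -8, -9]].
B⁻¹K = [[23, 7, 13], [1, -7, -7]].
W = (B⁻¹K)N⁻¹ = [[-1, 5, -1], [1, -5, -5]].

W = [[-1, 5, -1], [1, -5, -5]]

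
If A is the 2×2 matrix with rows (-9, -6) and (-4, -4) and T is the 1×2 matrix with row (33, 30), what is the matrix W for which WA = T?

W = [[-1, -6]]

Since A sits to the right of W, W = TA⁻¹.
A has determinant 12; A⁻¹ = [[-1/3, 1/2], [1/3, -3/4]].
W = TA⁻¹ = [[33, 30]] · [[-1/3, 1/2], [1/3, -3/4]] = [[-1, -6]].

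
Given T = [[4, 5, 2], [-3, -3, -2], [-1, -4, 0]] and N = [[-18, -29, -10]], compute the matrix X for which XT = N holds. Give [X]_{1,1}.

Since T sits to the right of X, X = NT⁻¹.
det T = -4; the adjugate gives T⁻¹ = [[2, 2, 1], [-1/2, -1/2, -1/2], [-9/4, -11/4, -3/4]].
X = NT⁻¹ = [[-18, -29, -10]] · [[2, 2, 1], [-1/2, -1/2, -1/2], [-9/4, -11/4, -3/4]] = [[1, 6, 4]].

1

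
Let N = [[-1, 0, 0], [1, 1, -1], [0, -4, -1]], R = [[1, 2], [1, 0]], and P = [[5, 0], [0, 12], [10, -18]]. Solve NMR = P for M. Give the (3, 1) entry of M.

-3

M = N⁻¹PR⁻¹ (apply N⁻¹ on the left and R⁻¹ on the right).
det N = 5, so N⁻¹ = [[-1, 0, 0], [1/5, 1/5, -1/5], [-4/5, -4/5, -1/5]].
R has determinant -2; R⁻¹ = [[0, 1], [1/2, -1/2]].
N⁻¹P = [[-5, 0], [-1, 6], [-6, -6]].
M = (N⁻¹P)R⁻¹ = [[0, -5], [3, -4], [-3, -3]].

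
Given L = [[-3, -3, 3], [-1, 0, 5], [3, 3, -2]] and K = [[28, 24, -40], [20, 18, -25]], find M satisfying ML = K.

Right-multiplying both sides by L⁻¹ gives M = KL⁻¹.
det L = -3, so L⁻¹ = [[5, -1, 5], [-13/3, 1, -4], [1, 0, 1]].
M = KL⁻¹ = [[28, 24, -40], [20, 18, -25]] · [[5, -1, 5], [-13/3, 1, -4], [1, 0, 1]] = [[-4, -4, 4], [-3, -2, 3]].

M = [[-4, -4, 4], [-3, -2, 3]]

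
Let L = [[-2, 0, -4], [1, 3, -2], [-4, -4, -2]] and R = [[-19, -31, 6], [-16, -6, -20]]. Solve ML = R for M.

Right-multiplying both sides by L⁻¹ gives M = RL⁻¹.
L has determinant -4; L⁻¹ = [[7/2, -4, -3], [-5/2, 3, 2], [-2, 2, 3/2]].
M = RL⁻¹ = [[-19, -31, 6], [-16, -6, -20]] · [[7/2, -4, -3], [-5/2, 3, 2], [-2, 2, 3/2]] = [[-1, -5, 4], [-1, 6, 6]].

M = [[-1, -5, 4], [-1, 6, 6]]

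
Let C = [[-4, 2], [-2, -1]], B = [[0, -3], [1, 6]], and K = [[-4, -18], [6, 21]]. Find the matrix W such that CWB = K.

W = [[-1, -1], [-3, -4]]

W = C⁻¹KB⁻¹ (apply C⁻¹ on the left and B⁻¹ on the right).
det C = 8; the adjugate gives C⁻¹ = [[-1/8, -1/4], [1/4, -1/2]].
det B = 3; the adjugate gives B⁻¹ = [[2, 1], [-1/3, 0]].
C⁻¹K = [[-1, -3], [-4, -15]].
W = (C⁻¹K)B⁻¹ = [[-1, -1], [-3, -4]].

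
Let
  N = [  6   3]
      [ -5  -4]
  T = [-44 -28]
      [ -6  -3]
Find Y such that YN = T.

Y = [[-4, 4], [-1, 0]]

Right-multiplying both sides by N⁻¹ gives Y = TN⁻¹.
N has determinant -9; N⁻¹ = [[4/9, 1/3], [-5/9, -2/3]].
Y = TN⁻¹ = [[-44, -28], [-6, -3]] · [[4/9, 1/3], [-5/9, -2/3]] = [[-4, 4], [-1, 0]].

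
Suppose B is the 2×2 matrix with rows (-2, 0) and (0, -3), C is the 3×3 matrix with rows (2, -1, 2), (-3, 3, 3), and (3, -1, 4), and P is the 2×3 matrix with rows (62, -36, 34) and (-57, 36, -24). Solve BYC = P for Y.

Y = [[-5, 3, -4], [5, -2, 1]]

Y = B⁻¹PC⁻¹ (apply B⁻¹ on the left and C⁻¹ on the right).
det B = 6; the adjugate gives B⁻¹ = [[-1/2, 0], [0, -1/3]].
det C = -3, so C⁻¹ = [[-5, -2/3, 3], [-7, -2/3, 4], [2, 1/3, -1]].
B⁻¹P = [[-31, 18, -17], [19, -12, 8]].
Y = (B⁻¹P)C⁻¹ = [[-5, 3, -4], [5, -2, 1]].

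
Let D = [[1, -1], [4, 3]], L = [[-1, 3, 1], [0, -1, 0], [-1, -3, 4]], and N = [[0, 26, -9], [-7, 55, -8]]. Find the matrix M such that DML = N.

Left-multiply by D⁻¹ and right-multiply by L⁻¹: M = D⁻¹NL⁻¹.
D has determinant 7; D⁻¹ = [[3/7, 1/7], [-4/7, 1/7]].
det L = 3; the adjugate gives L⁻¹ = [[-4/3, -5, 1/3], [0, -1, 0], [-1/3, -2, 1/3]].
D⁻¹N = [[-1, 19, -5], [-1, -7, 4]].
M = (D⁻¹N)L⁻¹ = [[3, -4, -2], [0, 4, 1]].

M = [[3, -4, -2], [0, 4, 1]]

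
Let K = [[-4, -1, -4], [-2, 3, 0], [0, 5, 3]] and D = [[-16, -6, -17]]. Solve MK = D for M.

M = [[5, -2, 1]]

Right-multiplying both sides by K⁻¹ gives M = DK⁻¹.
K has determinant -2; K⁻¹ = [[-9/2, 17/2, -6], [-3, 6, -4], [5, -10, 7]].
M = DK⁻¹ = [[-16, -6, -17]] · [[-9/2, 17/2, -6], [-3, 6, -4], [5, -10, 7]] = [[5, -2, 1]].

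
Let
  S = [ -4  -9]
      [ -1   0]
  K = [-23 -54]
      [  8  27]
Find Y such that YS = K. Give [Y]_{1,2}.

S is on the right of Y, so right-multiply by S⁻¹: Y = KS⁻¹.
S has determinant -9; S⁻¹ = [[0, -1], [-1/9, 4/9]].
Y = KS⁻¹ = [[-23, -54], [8, 27]] · [[0, -1], [-1/9, 4/9]] = [[6, -1], [-3, 4]].

-1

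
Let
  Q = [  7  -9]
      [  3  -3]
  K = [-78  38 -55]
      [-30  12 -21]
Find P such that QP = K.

Left-multiplying both sides by Q⁻¹ gives P = Q⁻¹K.
Q has determinant 6; Q⁻¹ = [[-1/2, 3/2], [-1/2, 7/6]].
P = Q⁻¹K = [[-1/2, 3/2], [-1/2, 7/6]] · [[-78, 38, -55], [-30, 12, -21]] = [[-6, -1, -4], [4, -5, 3]].

P = [[-6, -1, -4], [4, -5, 3]]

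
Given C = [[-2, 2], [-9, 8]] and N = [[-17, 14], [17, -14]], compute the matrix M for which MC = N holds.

Right-multiplying both sides by C⁻¹ gives M = NC⁻¹.
C has determinant 2; C⁻¹ = [[4, -1], [9/2, -1]].
M = NC⁻¹ = [[-17, 14], [17, -14]] · [[4, -1], [9/2, -1]] = [[-5, 3], [5, -3]].

M = [[-5, 3], [5, -3]]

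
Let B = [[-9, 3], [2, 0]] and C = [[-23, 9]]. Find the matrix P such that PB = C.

Since B sits to the right of P, P = CB⁻¹.
B has determinant -6; B⁻¹ = [[0, 1/2], [1/3, 3/2]].
P = CB⁻¹ = [[-23, 9]] · [[0, 1/2], [1/3, 3/2]] = [[3, 2]].

P = [[3, 2]]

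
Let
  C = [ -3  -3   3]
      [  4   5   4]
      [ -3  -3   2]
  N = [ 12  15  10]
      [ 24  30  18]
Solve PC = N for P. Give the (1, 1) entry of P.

Right-multiplying both sides by C⁻¹ gives P = NC⁻¹.
det C = 3; the adjugate gives C⁻¹ = [[22/3, -1, -9], [-20/3, 1, 8], [1, 0, -1]].
P = NC⁻¹ = [[12, 15, 10], [24, 30, 18]] · [[22/3, -1, -9], [-20/3, 1, 8], [1, 0, -1]] = [[-2, 3, 2], [-6, 6, 6]].

-2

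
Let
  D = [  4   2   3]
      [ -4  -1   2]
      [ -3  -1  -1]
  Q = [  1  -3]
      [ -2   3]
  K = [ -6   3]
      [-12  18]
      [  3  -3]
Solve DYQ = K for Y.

Y = [[-1, 1], [4, -4], [0, 3]]

Y = D⁻¹KQ⁻¹ (apply D⁻¹ on the left and Q⁻¹ on the right).
det D = -5, so D⁻¹ = [[-3/5, 1/5, -7/5], [2, -1, 4], [-1/5, 2/5, -4/5]].
Q has determinant -3; Q⁻¹ = [[-1, -1], [-2/3, -1/3]].
D⁻¹K = [[-3, 6], [12, -24], [-6, 9]].
Y = (D⁻¹K)Q⁻¹ = [[-1, 1], [4, -4], [0, 3]].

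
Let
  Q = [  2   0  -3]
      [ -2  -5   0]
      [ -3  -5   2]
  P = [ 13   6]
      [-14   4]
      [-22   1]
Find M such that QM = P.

M = [[2, 3], [2, -2], [-3, 0]]

Left-multiplying both sides by Q⁻¹ gives M = Q⁻¹P.
Q has determinant -5; Q⁻¹ = [[2, -3, 3], [-4/5, 1, -6/5], [1, -2, 2]].
M = Q⁻¹P = [[2, -3, 3], [-4/5, 1, -6/5], [1, -2, 2]] · [[13, 6], [-14, 4], [-22, 1]] = [[2, 3], [2, -2], [-3, 0]].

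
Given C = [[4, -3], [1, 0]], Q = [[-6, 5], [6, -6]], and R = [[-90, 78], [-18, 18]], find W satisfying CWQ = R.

W = C⁻¹RQ⁻¹ (apply C⁻¹ on the left and Q⁻¹ on the right).
det C = 3, so C⁻¹ = [[0, 1], [-1/3, 4/3]].
det Q = 6; the adjugate gives Q⁻¹ = [[-1, -5/6], [-1, -1]].
C⁻¹R = [[-18, 18], [6, -2]].
W = (C⁻¹R)Q⁻¹ = [[0, -3], [-4, -3]].

W = [[0, -3], [-4, -3]]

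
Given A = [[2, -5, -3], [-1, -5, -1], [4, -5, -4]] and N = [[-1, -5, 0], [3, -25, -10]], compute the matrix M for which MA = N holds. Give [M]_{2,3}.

1

Right-multiplying both sides by A⁻¹ gives M = NA⁻¹.
det A = -5, so A⁻¹ = [[-3, 1, 2], [8/5, -4/5, -1], [-5, 2, 3]].
M = NA⁻¹ = [[-1, -5, 0], [3, -25, -10]] · [[-3, 1, 2], [8/5, -4/5, -1], [-5, 2, 3]] = [[-5, 3, 3], [1, 3, 1]].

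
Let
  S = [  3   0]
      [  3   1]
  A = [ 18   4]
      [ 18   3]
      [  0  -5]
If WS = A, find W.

W = [[2, 4], [3, 3], [5, -5]]

S is on the right of W, so right-multiply by S⁻¹: W = AS⁻¹.
det S = 3; the adjugate gives S⁻¹ = [[1/3, 0], [-1, 1]].
W = AS⁻¹ = [[18, 4], [18, 3], [0, -5]] · [[1/3, 0], [-1, 1]] = [[2, 4], [3, 3], [5, -5]].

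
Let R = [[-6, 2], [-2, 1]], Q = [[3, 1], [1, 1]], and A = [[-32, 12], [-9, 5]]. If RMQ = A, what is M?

Left-multiply by R⁻¹ and right-multiply by Q⁻¹: M = R⁻¹AQ⁻¹.
det R = -2, so R⁻¹ = [[-1/2, 1], [-1, 3]].
Q has determinant 2; Q⁻¹ = [[1/2, -1/2], [-1/2, 3/2]].
R⁻¹A = [[7, -1], [5, 3]].
M = (R⁻¹A)Q⁻¹ = [[4, -5], [1, 2]].

M = [[4, -5], [1, 2]]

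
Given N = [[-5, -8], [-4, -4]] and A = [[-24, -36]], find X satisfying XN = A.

X = [[4, 1]]

N is on the right of X, so right-multiply by N⁻¹: X = AN⁻¹.
det N = -12, so N⁻¹ = [[1/3, -2/3], [-1/3, 5/12]].
X = AN⁻¹ = [[-24, -36]] · [[1/3, -2/3], [-1/3, 5/12]] = [[4, 1]].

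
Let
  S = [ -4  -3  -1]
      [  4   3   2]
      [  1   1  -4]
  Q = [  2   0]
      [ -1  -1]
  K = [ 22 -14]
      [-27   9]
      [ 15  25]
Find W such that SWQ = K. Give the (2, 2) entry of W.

Left-multiply by S⁻¹ and right-multiply by Q⁻¹: W = S⁻¹KQ⁻¹.
det S = 1; the adjugate gives S⁻¹ = [[-14, -13, -3], [18, 17, 4], [1, 1, 0]].
det Q = -2, so Q⁻¹ = [[1/2, 0], [-1/2, -1]].
S⁻¹K = [[-2, 4], [-3, 1], [-5, -5]].
W = (S⁻¹K)Q⁻¹ = [[-3, -4], [-2, -1], [0, 5]].

-1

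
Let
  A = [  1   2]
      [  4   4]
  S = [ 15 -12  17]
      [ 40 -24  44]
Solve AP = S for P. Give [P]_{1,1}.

Since A multiplies P on the left, P = A⁻¹S.
det A = -4, so A⁻¹ = [[-1, 1/2], [1, -1/4]].
P = A⁻¹S = [[-1, 1/2], [1, -1/4]] · [[15, -12, 17], [40, -24, 44]] = [[5, 0, 5], [5, -6, 6]].

5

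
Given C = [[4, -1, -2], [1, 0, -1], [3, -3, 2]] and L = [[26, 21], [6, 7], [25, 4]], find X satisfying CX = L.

Left-multiplying both sides by C⁻¹ gives X = C⁻¹L.
det C = -1; the adjugate gives C⁻¹ = [[3, -8, -1], [5, -14, -2], [3, -9, -1]].
X = C⁻¹L = [[3, -8, -1], [5, -14, -2], [3, -9, -1]] · [[26, 21], [6, 7], [25, 4]] = [[5, 3], [-4, -1], [-1, -4]].

X = [[5, 3], [-4, -1], [-1, -4]]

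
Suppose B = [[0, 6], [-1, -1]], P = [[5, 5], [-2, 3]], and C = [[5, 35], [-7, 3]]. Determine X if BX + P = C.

X = [[5, -5], [0, 5]]

BX = C − P = [[0, 30], [-5, 0]].
B is on the left of X, so left-multiply by B⁻¹: X = B⁻¹(C − P).
B has determinant 6; B⁻¹ = [[-1/6, -1], [1/6, 0]].
X = B⁻¹(C − P) = [[5, -5], [0, 5]].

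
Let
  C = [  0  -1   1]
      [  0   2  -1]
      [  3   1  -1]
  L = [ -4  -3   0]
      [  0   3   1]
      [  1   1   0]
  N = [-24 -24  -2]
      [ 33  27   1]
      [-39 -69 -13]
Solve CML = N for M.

M = [[5, -5, -1], [-3, -1, -3], [3, -3, -3]]

M = C⁻¹NL⁻¹ (apply C⁻¹ on the left and L⁻¹ on the right).
det C = -3; the adjugate gives C⁻¹ = [[1/3, 0, 1/3], [1, 1, 0], [2, 1, 0]].
det L = 1; the adjugate gives L⁻¹ = [[-1, 0, -3], [1, 0, 4], [-3, 1, -12]].
C⁻¹N = [[-21, -31, -5], [9, 3, -1], [-15, -21, -3]].
M = (C⁻¹N)L⁻¹ = [[5, -5, -1], [-3, -1, -3], [3, -3, -3]].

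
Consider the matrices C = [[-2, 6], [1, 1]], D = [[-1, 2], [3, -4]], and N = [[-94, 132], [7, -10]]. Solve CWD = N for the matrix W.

W = [[-2, 5], [1, -3]]

Isolating W: multiply by C⁻¹ from the left and D⁻¹ from the right, so W = C⁻¹ND⁻¹.
det C = -8; the adjugate gives C⁻¹ = [[-1/8, 3/4], [1/8, 1/4]].
det D = -2; the adjugate gives D⁻¹ = [[2, 1], [3/2, 1/2]].
C⁻¹N = [[17, -24], [-10, 14]].
W = (C⁻¹N)D⁻¹ = [[-2, 5], [1, -3]].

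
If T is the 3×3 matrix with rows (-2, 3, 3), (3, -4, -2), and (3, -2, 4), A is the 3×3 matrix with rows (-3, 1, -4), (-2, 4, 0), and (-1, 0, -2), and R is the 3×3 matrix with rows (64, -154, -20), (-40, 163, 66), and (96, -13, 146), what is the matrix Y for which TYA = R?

Y = T⁻¹RA⁻¹ (apply T⁻¹ on the left and A⁻¹ on the right).
T has determinant 4; T⁻¹ = [[-5, -9/2, 3/2], [-9/2, -17/4, 5/4], [3/2, 5/4, -1/4]].
det A = 4, so A⁻¹ = [[-2, 1/2, 4], [-1, 1/2, 2], [1, -1/4, -5/2]].
T⁻¹R = [[4, 17, 22], [2, -16, -8], [22, -24, 16]].
Y = (T⁻¹R)A⁻¹ = [[-3, 5, -5], [4, -5, -4], [-4, -5, 0]].

Y = [[-3, 5, -5], [4, -5, -4], [-4, -5, 0]]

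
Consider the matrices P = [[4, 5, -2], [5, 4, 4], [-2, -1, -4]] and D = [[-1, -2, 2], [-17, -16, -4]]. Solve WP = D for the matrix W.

Right-multiplying both sides by P⁻¹ gives W = DP⁻¹.
P has determinant 6; P⁻¹ = [[-2, 11/3, 14/3], [2, -10/3, -13/3], [1/2, -1, -3/2]].
W = DP⁻¹ = [[-1, -2, 2], [-17, -16, -4]] · [[-2, 11/3, 14/3], [2, -10/3, -13/3], [1/2, -1, -3/2]] = [[-1, 1, 1], [0, -5, -4]].

W = [[-1, 1, 1], [0, -5, -4]]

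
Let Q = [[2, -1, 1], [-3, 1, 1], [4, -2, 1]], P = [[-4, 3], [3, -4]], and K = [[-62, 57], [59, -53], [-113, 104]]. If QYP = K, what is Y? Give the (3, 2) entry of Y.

-1

Isolating Y: multiply by Q⁻¹ from the left and P⁻¹ from the right, so Y = Q⁻¹KP⁻¹.
Q has determinant 1; Q⁻¹ = [[3, -1, -2], [7, -2, -5], [2, 0, -1]].
P has determinant 7; P⁻¹ = [[-4/7, -3/7], [-3/7, -4/7]].
Q⁻¹K = [[-19, 16], [13, -15], [-11, 10]].
Y = (Q⁻¹K)P⁻¹ = [[4, -1], [-1, 3], [2, -1]].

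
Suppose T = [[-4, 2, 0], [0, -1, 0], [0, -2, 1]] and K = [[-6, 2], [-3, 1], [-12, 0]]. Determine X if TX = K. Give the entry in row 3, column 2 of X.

-2

Left-multiplying both sides by T⁻¹ gives X = T⁻¹K.
det T = 4, so T⁻¹ = [[-1/4, -1/2, 0], [0, -1, 0], [0, -2, 1]].
X = T⁻¹K = [[-1/4, -1/2, 0], [0, -1, 0], [0, -2, 1]] · [[-6, 2], [-3, 1], [-12, 0]] = [[3, -1], [3, -1], [-6, -2]].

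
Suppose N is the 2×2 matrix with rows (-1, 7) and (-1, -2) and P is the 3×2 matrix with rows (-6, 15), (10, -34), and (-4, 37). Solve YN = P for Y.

N is on the right of Y, so right-multiply by N⁻¹: Y = PN⁻¹.
det N = 9, so N⁻¹ = [[-2/9, -7/9], [1/9, -1/9]].
Y = PN⁻¹ = [[-6, 15], [10, -34], [-4, 37]] · [[-2/9, -7/9], [1/9, -1/9]] = [[3, 3], [-6, -4], [5, -1]].

Y = [[3, 3], [-6, -4], [5, -1]]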